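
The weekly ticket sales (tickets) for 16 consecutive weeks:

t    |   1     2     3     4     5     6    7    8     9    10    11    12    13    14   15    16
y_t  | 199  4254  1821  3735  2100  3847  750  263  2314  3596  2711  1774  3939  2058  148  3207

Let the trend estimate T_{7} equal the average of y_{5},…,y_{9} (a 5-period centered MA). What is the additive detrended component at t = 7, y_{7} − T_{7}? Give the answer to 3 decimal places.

-1104.800

Trend T_7 = (2100 + 3847 + 750 + 263 + 2314) / 5 = 9274/5 = 1854.80000
Detrended value: 750 − 1854.80000 = -1104.800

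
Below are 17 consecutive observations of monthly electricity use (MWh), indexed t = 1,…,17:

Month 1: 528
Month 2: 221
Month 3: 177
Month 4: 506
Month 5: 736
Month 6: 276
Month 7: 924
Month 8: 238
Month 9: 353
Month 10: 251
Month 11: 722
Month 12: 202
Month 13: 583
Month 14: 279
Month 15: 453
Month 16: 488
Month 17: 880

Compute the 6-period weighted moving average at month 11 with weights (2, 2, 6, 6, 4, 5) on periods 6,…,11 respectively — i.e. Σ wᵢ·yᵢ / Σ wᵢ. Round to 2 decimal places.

Weighted sum: 2·276 + 2·924 + 6·238 + 6·353 + 4·251 + 5·722 = 552 + 1848 + 1428 + 2118 + 1004 + 3610 = 10560
Weight total: 2 + 2 + 6 + 6 + 4 + 5 = 25
WMA = 10560 / 25 = 422.40

422.40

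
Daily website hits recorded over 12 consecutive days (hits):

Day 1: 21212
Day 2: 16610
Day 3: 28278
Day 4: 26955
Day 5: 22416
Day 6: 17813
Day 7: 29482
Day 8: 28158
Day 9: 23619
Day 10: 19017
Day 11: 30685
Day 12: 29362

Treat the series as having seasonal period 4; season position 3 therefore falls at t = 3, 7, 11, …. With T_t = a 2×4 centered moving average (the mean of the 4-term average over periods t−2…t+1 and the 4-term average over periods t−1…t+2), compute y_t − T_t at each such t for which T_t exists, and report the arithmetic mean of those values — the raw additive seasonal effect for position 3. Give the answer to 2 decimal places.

4864.06

Season position 3 occurs at t = 3, 7 (where T_t is defined).
t=3: T_3 = 23414.2500; y_3 − T_3 = 28278 − 23414.2500 = 4863.7500
t=7: T_7 = 24617.6250; y_7 − T_7 = 29482 − 24617.6250 = 4864.3750
Mean deviation: (4863.7500 + 4864.3750) / 2 = 4864.06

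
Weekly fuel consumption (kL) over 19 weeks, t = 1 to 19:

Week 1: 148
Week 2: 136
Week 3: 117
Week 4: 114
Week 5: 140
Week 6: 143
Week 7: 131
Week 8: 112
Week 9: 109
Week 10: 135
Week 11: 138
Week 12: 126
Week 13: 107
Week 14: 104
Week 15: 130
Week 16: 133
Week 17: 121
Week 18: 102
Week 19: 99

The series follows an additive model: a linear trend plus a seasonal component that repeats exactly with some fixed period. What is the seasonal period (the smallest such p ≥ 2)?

First differences y_{t+1} − y_t: -12, -19, -3, 26, 3, -12, -19, -3, 26, 3, -12, -19, …
The difference pattern repeats every 5 terms and not for any smaller step, so p = 5.

5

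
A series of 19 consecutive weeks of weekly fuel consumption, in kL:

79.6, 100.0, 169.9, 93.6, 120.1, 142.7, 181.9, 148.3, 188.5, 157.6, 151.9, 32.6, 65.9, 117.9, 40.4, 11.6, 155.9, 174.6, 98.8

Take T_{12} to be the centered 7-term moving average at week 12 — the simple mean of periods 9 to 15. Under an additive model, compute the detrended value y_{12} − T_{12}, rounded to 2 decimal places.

Trend T_12 = (188.5 + 157.6 + 151.9 + 32.6 + 65.9 + 117.9 + 40.4) / 7 = 754.8/7 = 107.8286
Detrended value: 32.6 − 107.8286 = -75.23

-75.23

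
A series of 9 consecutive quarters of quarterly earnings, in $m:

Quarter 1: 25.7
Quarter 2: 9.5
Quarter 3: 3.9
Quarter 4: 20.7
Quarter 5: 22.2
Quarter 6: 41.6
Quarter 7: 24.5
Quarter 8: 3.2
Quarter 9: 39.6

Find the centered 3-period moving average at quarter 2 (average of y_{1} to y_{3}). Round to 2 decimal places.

Sum of periods 1–3: 25.7 + 9.5 + 3.9 = 39.1
Divide by 3: 39.1 / 3 = 13.03

13.03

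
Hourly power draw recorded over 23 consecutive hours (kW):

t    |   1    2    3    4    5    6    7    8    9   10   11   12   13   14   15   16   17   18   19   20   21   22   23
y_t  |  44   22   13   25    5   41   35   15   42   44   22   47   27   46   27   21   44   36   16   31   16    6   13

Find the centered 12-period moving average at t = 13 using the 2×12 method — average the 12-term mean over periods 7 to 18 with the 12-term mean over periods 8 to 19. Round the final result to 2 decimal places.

33.04

Sum over 7–18: 35 + 15 + 42 + 44 + 22 + 47 + 27 + 46 + 27 + 21 + 44 + 36 = 406
Sum over 8–19: 15 + 42 + 44 + 22 + 47 + 27 + 46 + 27 + 21 + 44 + 36 + 16 = 387
CMA at t=13 = (406 + 387) / (2·12) = 793 / 24 = 33.04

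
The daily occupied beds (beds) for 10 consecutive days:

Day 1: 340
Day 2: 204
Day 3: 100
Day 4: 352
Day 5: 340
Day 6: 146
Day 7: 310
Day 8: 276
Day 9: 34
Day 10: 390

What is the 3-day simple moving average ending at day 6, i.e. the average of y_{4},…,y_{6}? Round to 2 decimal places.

279.33

Sum of periods 4–6: 352 + 340 + 146 = 838
Divide by 3: 838 / 3 = 279.33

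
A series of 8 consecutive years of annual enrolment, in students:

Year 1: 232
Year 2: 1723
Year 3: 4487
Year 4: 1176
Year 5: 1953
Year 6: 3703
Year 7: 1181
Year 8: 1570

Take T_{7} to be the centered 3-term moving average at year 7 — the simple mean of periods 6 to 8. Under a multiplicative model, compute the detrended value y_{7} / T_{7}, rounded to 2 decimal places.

0.55

Trend T_7 = (3703 + 1181 + 1570) / 3 = 6454/3 = 2151.3333
Ratio to trend: 1181 / 2151.3333 = 0.55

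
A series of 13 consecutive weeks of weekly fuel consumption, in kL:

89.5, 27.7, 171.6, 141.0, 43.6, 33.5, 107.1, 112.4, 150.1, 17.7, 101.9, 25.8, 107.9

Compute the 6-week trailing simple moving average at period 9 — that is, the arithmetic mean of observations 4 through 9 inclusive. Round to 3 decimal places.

97.950

Sum of periods 4–9: 141.0 + 43.6 + 33.5 + 107.1 + 112.4 + 150.1 = 587.7
Divide by 6: 587.7 / 6 = 97.950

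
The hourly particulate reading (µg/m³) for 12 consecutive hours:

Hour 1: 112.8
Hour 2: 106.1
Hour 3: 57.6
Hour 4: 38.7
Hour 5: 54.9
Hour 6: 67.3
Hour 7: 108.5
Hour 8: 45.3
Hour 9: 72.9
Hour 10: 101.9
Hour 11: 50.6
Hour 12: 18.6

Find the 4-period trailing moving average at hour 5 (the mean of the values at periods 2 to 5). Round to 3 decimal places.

Sum of periods 2–5: 106.1 + 57.6 + 38.7 + 54.9 = 257.3
Divide by 4: 257.3 / 4 = 64.325

64.325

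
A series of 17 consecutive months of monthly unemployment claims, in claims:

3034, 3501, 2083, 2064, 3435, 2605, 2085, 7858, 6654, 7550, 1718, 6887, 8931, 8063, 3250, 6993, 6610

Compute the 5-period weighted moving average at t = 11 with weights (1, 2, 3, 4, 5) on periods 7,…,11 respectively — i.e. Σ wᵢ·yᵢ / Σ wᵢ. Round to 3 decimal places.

Weighted sum: 1·2085 + 2·7858 + 3·6654 + 4·7550 + 5·1718 = 2085 + 15716 + 19962 + 30200 + 8590 = 76553
Weight total: 1 + 2 + 3 + 4 + 5 = 15
WMA = 76553 / 15 = 5103.533

5103.533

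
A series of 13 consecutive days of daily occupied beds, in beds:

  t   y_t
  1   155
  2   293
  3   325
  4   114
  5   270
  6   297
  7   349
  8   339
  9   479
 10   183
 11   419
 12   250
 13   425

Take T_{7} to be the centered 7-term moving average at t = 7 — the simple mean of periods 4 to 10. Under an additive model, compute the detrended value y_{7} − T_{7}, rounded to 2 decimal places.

58.86

Trend T_7 = (114 + 270 + 297 + 349 + 339 + 479 + 183) / 7 = 2031/7 = 290.1429
Detrended value: 349 − 290.1429 = 58.86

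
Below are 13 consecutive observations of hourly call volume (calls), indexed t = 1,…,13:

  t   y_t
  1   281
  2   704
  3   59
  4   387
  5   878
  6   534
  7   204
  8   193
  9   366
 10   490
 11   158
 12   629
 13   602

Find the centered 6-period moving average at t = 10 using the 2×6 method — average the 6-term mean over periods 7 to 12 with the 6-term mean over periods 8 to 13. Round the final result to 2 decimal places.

Sum over 7–12: 204 + 193 + 366 + 490 + 158 + 629 = 2040
Sum over 8–13: 193 + 366 + 490 + 158 + 629 + 602 = 2438
CMA at t=10 = (2040 + 2438) / (2·6) = 4478 / 12 = 373.17

373.17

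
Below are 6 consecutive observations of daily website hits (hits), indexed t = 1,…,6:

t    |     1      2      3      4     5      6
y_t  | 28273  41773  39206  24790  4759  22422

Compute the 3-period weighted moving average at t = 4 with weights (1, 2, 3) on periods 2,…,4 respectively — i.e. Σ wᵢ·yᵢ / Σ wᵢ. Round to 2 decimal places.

32425.83

Weighted sum: 1·41773 + 2·39206 + 3·24790 = 41773 + 78412 + 74370 = 194555
Weight total: 1 + 2 + 3 = 6
WMA = 194555 / 6 = 32425.83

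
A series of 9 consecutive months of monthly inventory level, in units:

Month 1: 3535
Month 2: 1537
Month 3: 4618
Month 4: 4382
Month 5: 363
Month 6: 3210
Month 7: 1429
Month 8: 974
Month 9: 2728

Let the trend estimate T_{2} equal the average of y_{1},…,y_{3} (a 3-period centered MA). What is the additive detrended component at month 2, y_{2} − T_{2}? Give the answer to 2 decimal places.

Trend T_2 = (3535 + 1537 + 4618) / 3 = 9690/3 = 3230.0000
Detrended value: 1537 − 3230.0000 = -1693.00

-1693.00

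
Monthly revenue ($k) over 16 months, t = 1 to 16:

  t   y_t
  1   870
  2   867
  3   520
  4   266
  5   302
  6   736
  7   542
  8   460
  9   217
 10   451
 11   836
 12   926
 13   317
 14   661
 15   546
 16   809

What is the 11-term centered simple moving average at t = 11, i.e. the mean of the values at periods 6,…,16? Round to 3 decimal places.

Sum of periods 6–16: 736 + 542 + 460 + 217 + 451 + 836 + 926 + 317 + 661 + 546 + 809 = 6501
Divide by 11: 6501 / 11 = 591.000

591.000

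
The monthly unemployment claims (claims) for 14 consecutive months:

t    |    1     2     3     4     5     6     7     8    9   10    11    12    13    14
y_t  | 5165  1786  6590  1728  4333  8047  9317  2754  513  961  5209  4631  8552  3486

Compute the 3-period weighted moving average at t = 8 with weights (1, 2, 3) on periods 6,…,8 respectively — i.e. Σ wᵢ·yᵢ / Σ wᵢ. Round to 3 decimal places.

Weighted sum: 1·8047 + 2·9317 + 3·2754 = 8047 + 18634 + 8262 = 34943
Weight total: 1 + 2 + 3 = 6
WMA = 34943 / 6 = 5823.833

5823.833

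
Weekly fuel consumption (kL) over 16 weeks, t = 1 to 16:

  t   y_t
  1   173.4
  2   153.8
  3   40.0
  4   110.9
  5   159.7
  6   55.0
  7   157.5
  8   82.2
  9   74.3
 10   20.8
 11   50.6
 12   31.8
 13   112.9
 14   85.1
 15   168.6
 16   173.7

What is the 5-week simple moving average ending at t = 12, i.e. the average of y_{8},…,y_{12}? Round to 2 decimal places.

51.94

Sum of periods 8–12: 82.2 + 74.3 + 20.8 + 50.6 + 31.8 = 259.7
Divide by 5: 259.7 / 5 = 51.94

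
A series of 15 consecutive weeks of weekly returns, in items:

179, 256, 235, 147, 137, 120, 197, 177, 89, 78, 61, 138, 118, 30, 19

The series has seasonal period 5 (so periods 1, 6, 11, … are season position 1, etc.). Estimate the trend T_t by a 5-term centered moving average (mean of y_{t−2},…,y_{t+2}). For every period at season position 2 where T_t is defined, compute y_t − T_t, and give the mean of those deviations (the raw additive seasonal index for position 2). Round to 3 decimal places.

53.000

Season position 2 occurs at t = 7, 12 (where T_t is defined).
t=7: T_7 = 144.00000; y_7 − T_7 = 197 − 144.00000 = 53.00000
t=12: T_12 = 85.00000; y_12 − T_12 = 138 − 85.00000 = 53.00000
Mean deviation: (53.00000 + 53.00000) / 2 = 53.000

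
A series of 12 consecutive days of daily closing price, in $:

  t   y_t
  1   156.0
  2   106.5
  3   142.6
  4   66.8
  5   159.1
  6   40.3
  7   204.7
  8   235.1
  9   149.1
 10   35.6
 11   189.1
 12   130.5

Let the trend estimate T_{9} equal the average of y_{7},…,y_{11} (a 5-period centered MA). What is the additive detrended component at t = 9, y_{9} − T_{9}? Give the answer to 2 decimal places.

Trend T_9 = (204.7 + 235.1 + 149.1 + 35.6 + 189.1) / 5 = 813.6/5 = 162.7200
Detrended value: 149.1 − 162.7200 = -13.62

-13.62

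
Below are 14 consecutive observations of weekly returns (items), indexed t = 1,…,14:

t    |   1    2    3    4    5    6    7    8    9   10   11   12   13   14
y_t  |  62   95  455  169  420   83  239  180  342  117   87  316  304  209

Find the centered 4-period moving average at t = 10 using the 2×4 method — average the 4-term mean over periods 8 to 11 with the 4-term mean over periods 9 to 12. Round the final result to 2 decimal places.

198.50

Sum over 8–11: 180 + 342 + 117 + 87 = 726
Sum over 9–12: 342 + 117 + 87 + 316 = 862
CMA at t=10 = (726 + 862) / (2·4) = 1588 / 8 = 198.50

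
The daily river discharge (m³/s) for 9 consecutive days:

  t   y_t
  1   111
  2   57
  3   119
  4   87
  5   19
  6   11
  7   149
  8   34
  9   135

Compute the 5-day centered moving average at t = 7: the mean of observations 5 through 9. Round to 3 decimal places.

69.600

Sum of periods 5–9: 19 + 11 + 149 + 34 + 135 = 348
Divide by 5: 348 / 5 = 69.600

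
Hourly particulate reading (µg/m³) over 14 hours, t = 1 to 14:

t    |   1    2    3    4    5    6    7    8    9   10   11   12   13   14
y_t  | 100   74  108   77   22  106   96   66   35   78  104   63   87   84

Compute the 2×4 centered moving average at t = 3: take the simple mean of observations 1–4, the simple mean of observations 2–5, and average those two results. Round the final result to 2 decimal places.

Sum over 1–4: 100 + 74 + 108 + 77 = 359
Sum over 2–5: 74 + 108 + 77 + 22 = 281
CMA at t=3 = (359 + 281) / (2·4) = 640 / 8 = 80.00

80.00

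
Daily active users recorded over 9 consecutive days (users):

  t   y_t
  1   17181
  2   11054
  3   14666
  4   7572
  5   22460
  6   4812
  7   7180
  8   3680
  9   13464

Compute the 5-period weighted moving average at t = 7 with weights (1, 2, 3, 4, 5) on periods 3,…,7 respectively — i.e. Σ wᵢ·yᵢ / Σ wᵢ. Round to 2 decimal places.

Weighted sum: 1·14666 + 2·7572 + 3·22460 + 4·4812 + 5·7180 = 14666 + 15144 + 67380 + 19248 + 35900 = 152338
Weight total: 1 + 2 + 3 + 4 + 5 = 15
WMA = 152338 / 15 = 10155.87

10155.87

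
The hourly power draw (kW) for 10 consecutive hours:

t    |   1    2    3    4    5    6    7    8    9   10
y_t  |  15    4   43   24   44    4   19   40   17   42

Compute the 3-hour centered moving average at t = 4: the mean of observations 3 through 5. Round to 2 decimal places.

Sum of periods 3–5: 43 + 24 + 44 = 111
Divide by 3: 111 / 3 = 37.00

37.00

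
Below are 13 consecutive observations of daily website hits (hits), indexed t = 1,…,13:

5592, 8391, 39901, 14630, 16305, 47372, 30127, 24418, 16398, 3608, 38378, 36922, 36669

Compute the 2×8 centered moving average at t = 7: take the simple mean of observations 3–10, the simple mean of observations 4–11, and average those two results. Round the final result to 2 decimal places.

23999.69

Sum over 3–10: 39901 + 14630 + 16305 + 47372 + 30127 + 24418 + 16398 + 3608 = 192759
Sum over 4–11: 14630 + 16305 + 47372 + 30127 + 24418 + 16398 + 3608 + 38378 = 191236
CMA at t=7 = (192759 + 191236) / (2·8) = 383995 / 16 = 23999.69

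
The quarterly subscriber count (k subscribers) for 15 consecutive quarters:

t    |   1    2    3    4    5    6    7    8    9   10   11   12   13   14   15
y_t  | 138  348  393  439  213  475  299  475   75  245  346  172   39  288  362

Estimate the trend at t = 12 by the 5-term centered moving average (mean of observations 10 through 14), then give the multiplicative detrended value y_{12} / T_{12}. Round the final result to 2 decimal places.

0.79

Trend T_12 = (245 + 346 + 172 + 39 + 288) / 5 = 1090/5 = 218.0000
Ratio to trend: 172 / 218.0000 = 0.79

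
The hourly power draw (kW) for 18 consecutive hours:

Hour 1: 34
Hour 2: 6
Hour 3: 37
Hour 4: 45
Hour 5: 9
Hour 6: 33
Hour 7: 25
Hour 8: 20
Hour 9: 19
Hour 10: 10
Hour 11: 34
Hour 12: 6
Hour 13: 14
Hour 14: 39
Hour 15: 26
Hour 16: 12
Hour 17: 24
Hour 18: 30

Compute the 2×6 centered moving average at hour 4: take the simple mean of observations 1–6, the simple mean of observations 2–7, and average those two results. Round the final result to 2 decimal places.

Sum over 1–6: 34 + 6 + 37 + 45 + 9 + 33 = 164
Sum over 2–7: 6 + 37 + 45 + 9 + 33 + 25 = 155
CMA at t=4 = (164 + 155) / (2·6) = 319 / 12 = 26.58

26.58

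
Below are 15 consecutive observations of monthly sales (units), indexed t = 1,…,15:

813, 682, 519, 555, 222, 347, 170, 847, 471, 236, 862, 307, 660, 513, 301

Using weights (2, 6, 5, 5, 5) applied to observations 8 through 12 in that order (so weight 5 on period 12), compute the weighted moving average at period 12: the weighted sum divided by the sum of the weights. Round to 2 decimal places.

Weighted sum: 2·847 + 6·471 + 5·236 + 5·862 + 5·307 = 1694 + 2826 + 1180 + 4310 + 1535 = 11545
Weight total: 2 + 6 + 5 + 5 + 5 = 23
WMA = 11545 / 23 = 501.96

501.96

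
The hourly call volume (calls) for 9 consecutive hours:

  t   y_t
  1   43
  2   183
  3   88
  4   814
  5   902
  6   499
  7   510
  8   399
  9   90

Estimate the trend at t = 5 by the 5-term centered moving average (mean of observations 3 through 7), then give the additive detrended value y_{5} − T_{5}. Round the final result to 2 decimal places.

339.40

Trend T_5 = (88 + 814 + 902 + 499 + 510) / 5 = 2813/5 = 562.6000
Detrended value: 902 − 562.6000 = 339.40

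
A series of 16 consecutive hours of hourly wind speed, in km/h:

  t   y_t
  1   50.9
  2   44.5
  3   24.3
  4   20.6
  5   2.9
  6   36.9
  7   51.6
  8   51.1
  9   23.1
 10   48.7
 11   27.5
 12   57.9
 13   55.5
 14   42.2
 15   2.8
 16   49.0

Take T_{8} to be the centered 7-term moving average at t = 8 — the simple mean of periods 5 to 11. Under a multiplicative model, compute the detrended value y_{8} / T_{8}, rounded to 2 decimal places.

Trend T_8 = (2.9 + 36.9 + 51.6 + 51.1 + 23.1 + 48.7 + 27.5) / 7 = 241.8/7 = 34.5429
Ratio to trend: 51.1 / 34.5429 = 1.48

1.48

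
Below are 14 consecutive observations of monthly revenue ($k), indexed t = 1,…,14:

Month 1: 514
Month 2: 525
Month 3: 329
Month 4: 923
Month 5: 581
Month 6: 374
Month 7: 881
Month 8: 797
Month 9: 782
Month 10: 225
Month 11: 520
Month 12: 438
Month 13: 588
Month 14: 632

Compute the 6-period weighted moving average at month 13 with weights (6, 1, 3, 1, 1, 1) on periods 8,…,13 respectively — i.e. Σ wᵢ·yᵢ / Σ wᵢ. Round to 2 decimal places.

Weighted sum: 6·797 + 1·782 + 3·225 + 1·520 + 1·438 + 1·588 = 4782 + 782 + 675 + 520 + 438 + 588 = 7785
Weight total: 6 + 1 + 3 + 1 + 1 + 1 = 13
WMA = 7785 / 13 = 598.85

598.85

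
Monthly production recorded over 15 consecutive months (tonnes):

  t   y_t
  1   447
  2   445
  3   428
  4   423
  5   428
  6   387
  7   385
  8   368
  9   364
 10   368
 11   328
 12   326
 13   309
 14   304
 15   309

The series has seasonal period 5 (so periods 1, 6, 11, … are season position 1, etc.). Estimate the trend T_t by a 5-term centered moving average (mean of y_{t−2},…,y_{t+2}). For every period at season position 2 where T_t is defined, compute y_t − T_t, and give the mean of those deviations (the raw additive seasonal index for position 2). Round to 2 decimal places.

-1.20

Season position 2 occurs at t = 7, 12 (where T_t is defined).
t=7: T_7 = 386.4000; y_7 − T_7 = 385 − 386.4000 = -1.4000
t=12: T_12 = 327.0000; y_12 − T_12 = 326 − 327.0000 = -1.0000
Mean deviation: (-1.4000 + -1.0000) / 2 = -1.20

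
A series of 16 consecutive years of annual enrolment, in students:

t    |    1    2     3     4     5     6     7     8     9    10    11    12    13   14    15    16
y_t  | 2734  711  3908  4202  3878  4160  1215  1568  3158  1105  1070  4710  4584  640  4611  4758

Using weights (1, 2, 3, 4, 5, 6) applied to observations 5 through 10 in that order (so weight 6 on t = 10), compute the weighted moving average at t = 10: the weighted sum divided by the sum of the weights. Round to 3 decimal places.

2120.714

Weighted sum: 1·3878 + 2·4160 + 3·1215 + 4·1568 + 5·3158 + 6·1105 = 3878 + 8320 + 3645 + 6272 + 15790 + 6630 = 44535
Weight total: 1 + 2 + 3 + 4 + 5 + 6 = 21
WMA = 44535 / 21 = 2120.714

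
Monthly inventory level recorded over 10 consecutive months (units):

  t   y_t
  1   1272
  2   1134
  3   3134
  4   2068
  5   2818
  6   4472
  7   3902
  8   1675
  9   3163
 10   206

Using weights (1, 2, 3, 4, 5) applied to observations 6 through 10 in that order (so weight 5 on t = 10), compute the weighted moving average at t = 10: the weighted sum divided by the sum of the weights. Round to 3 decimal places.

2065.533

Weighted sum: 1·4472 + 2·3902 + 3·1675 + 4·3163 + 5·206 = 4472 + 7804 + 5025 + 12652 + 1030 = 30983
Weight total: 1 + 2 + 3 + 4 + 5 = 15
WMA = 30983 / 15 = 2065.533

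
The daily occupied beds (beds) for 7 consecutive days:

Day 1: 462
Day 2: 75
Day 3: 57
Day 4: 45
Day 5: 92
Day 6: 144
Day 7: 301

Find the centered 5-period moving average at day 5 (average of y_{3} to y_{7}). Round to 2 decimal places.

127.80

Sum of periods 3–7: 57 + 45 + 92 + 144 + 301 = 639
Divide by 5: 639 / 5 = 127.80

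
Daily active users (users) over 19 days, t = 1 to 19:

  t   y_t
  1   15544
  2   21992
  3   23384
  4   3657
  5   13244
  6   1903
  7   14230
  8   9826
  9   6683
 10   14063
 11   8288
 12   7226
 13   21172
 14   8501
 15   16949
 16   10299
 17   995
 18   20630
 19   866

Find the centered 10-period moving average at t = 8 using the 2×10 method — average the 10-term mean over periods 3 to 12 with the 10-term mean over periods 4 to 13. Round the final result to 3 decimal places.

Sum over 3–12: 23384 + 3657 + 13244 + 1903 + 14230 + 9826 + 6683 + 14063 + 8288 + 7226 = 102504
Sum over 4–13: 3657 + 13244 + 1903 + 14230 + 9826 + 6683 + 14063 + 8288 + 7226 + 21172 = 100292
CMA at t=8 = (102504 + 100292) / (2·10) = 202796 / 20 = 10139.800

10139.800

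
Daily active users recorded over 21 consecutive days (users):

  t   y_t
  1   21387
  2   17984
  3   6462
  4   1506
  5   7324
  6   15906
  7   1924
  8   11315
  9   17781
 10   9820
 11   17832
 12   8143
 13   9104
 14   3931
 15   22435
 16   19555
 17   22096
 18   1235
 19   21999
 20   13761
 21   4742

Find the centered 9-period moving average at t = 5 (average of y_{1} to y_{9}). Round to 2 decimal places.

11287.67

Sum of periods 1–9: 21387 + 17984 + 6462 + 1506 + 7324 + 15906 + 1924 + 11315 + 17781 = 101589
Divide by 9: 101589 / 9 = 11287.67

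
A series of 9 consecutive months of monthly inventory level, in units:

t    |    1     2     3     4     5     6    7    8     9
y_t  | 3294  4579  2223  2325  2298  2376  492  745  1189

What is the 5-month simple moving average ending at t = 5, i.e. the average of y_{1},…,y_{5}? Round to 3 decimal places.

2943.800

Sum of periods 1–5: 3294 + 4579 + 2223 + 2325 + 2298 = 14719
Divide by 5: 14719 / 5 = 2943.800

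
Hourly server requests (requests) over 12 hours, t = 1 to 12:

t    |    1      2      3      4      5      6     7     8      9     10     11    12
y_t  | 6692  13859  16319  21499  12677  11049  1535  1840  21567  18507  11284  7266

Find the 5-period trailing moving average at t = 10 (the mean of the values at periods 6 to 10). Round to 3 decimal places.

10899.600

Sum of periods 6–10: 11049 + 1535 + 1840 + 21567 + 18507 = 54498
Divide by 5: 54498 / 5 = 10899.600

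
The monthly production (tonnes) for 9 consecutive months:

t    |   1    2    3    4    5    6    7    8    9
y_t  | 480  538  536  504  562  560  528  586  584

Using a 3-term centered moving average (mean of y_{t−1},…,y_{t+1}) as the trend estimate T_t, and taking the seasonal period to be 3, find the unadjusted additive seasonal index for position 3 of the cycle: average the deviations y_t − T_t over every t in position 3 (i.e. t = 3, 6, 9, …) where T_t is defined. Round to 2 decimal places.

Season position 3 occurs at t = 3, 6 (where T_t is defined).
t=3: T_3 = 526.0000; y_3 − T_3 = 536 − 526.0000 = 10.0000
t=6: T_6 = 550.0000; y_6 − T_6 = 560 − 550.0000 = 10.0000
Mean deviation: (10.0000 + 10.0000) / 2 = 10.00

10.00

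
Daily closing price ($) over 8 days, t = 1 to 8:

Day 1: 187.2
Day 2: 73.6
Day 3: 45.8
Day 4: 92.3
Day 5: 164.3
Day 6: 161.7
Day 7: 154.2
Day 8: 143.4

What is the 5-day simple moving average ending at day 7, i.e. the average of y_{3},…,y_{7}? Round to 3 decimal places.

123.660

Sum of periods 3–7: 45.8 + 92.3 + 164.3 + 161.7 + 154.2 = 618.3
Divide by 5: 618.3 / 5 = 123.660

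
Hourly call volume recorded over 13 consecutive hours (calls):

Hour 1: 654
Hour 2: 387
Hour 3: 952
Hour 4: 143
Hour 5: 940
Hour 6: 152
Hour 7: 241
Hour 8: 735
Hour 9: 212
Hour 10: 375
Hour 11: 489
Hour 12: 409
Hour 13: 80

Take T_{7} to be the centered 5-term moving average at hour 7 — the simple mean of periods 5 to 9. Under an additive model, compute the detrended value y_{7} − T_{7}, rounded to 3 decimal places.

Trend T_7 = (940 + 152 + 241 + 735 + 212) / 5 = 2280/5 = 456.00000
Detrended value: 241 − 456.00000 = -215.000

-215.000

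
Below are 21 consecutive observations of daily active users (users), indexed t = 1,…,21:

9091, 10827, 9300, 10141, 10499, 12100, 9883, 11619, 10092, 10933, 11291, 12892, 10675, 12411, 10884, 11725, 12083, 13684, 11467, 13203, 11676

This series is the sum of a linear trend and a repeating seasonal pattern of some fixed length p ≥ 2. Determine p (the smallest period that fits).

First differences y_{t+1} − y_t: 1736, -1527, 841, 358, 1601, -2217, 1736, -1527, 841, 358, 1601, -2217, 1736, -1527, …
The difference pattern repeats every 6 terms and not for any smaller step, so p = 6.

6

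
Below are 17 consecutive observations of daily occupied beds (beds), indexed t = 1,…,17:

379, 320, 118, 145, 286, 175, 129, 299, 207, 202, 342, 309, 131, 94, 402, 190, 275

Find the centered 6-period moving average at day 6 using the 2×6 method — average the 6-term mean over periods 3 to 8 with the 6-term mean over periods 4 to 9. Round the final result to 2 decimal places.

Sum over 3–8: 118 + 145 + 286 + 175 + 129 + 299 = 1152
Sum over 4–9: 145 + 286 + 175 + 129 + 299 + 207 = 1241
CMA at t=6 = (1152 + 1241) / (2·6) = 2393 / 12 = 199.42

199.42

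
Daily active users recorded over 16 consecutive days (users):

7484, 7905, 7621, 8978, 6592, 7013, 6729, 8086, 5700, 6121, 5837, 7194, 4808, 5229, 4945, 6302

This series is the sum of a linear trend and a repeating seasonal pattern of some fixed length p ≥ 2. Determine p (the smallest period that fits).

First differences y_{t+1} − y_t: 421, -284, 1357, -2386, 421, -284, 1357, -2386, 421, -284, …
The difference pattern repeats every 4 terms and not for any smaller step, so p = 4.

4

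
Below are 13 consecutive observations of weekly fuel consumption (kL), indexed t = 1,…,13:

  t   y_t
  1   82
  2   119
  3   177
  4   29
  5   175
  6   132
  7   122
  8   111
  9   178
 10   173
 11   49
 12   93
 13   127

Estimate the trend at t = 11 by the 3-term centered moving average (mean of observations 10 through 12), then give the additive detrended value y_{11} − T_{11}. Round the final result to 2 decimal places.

Trend T_11 = (173 + 49 + 93) / 3 = 315/3 = 105.0000
Detrended value: 49 − 105.0000 = -56.00

-56.00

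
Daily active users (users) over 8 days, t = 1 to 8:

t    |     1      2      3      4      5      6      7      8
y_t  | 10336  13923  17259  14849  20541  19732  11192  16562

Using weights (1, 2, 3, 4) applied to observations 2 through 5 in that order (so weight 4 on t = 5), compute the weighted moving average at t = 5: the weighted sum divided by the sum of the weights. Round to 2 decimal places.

17515.20

Weighted sum: 1·13923 + 2·17259 + 3·14849 + 4·20541 = 13923 + 34518 + 44547 + 82164 = 175152
Weight total: 1 + 2 + 3 + 4 = 10
WMA = 175152 / 10 = 17515.20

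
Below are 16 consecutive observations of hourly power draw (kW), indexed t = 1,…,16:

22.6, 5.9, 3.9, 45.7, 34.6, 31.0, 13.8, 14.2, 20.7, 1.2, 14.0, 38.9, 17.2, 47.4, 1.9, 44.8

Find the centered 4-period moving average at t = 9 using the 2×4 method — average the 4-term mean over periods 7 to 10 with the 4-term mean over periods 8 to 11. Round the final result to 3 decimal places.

12.500

Sum over 7–10: 13.8 + 14.2 + 20.7 + 1.2 = 49.9
Sum over 8–11: 14.2 + 20.7 + 1.2 + 14.0 = 50.1
CMA at t=9 = (49.9 + 50.1) / (2·4) = 100.0 / 8 = 12.500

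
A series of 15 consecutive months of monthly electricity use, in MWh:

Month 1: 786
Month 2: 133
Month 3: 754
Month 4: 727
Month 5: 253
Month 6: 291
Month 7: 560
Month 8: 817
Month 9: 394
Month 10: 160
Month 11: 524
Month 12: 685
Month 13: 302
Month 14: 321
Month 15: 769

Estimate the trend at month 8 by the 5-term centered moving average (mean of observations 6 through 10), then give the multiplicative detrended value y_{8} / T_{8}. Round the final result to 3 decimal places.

1.838

Trend T_8 = (291 + 560 + 817 + 394 + 160) / 5 = 2222/5 = 444.40000
Ratio to trend: 817 / 444.40000 = 1.838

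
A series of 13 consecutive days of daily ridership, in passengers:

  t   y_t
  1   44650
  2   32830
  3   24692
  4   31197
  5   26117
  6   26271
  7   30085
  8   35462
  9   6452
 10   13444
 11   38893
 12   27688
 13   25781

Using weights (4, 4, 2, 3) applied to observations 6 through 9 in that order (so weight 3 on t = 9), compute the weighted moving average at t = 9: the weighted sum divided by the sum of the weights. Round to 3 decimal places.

24284.923

Weighted sum: 4·26271 + 4·30085 + 2·35462 + 3·6452 = 105084 + 120340 + 70924 + 19356 = 315704
Weight total: 4 + 4 + 2 + 3 = 13
WMA = 315704 / 13 = 24284.923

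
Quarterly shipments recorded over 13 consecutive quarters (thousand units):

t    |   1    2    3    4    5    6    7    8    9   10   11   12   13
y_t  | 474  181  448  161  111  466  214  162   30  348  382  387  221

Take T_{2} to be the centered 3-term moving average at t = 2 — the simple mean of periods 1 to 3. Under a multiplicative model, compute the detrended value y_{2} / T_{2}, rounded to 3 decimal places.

0.492

Trend T_2 = (474 + 181 + 448) / 3 = 1103/3 = 367.66667
Ratio to trend: 181 / 367.66667 = 0.492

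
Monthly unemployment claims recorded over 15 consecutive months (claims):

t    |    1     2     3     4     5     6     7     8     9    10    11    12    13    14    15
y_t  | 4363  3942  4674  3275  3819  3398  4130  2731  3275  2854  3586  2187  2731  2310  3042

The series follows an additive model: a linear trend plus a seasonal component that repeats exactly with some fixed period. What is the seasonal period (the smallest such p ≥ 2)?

First differences y_{t+1} − y_t: -421, 732, -1399, 544, -421, 732, -1399, 544, -421, 732, …
The difference pattern repeats every 4 terms and not for any smaller step, so p = 4.

4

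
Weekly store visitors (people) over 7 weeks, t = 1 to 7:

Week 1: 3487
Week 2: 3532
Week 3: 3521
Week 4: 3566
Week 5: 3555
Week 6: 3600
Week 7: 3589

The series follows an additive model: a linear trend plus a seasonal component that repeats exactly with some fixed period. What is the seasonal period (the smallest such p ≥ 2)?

First differences y_{t+1} − y_t: 45, -11, 45, -11, 45, -11, …
The difference pattern repeats every 2 terms and not for any smaller step, so p = 2.

2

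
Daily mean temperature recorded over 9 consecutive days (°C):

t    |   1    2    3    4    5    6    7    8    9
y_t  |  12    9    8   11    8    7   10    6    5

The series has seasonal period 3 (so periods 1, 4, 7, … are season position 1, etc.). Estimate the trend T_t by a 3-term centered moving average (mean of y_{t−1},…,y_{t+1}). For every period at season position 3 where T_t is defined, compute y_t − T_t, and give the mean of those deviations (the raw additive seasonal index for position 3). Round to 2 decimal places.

Season position 3 occurs at t = 3, 6 (where T_t is defined).
t=3: T_3 = 9.3333; y_3 − T_3 = 8 − 9.3333 = -1.3333
t=6: T_6 = 8.3333; y_6 − T_6 = 7 − 8.3333 = -1.3333
Mean deviation: (-1.3333 + -1.3333) / 2 = -1.33

-1.33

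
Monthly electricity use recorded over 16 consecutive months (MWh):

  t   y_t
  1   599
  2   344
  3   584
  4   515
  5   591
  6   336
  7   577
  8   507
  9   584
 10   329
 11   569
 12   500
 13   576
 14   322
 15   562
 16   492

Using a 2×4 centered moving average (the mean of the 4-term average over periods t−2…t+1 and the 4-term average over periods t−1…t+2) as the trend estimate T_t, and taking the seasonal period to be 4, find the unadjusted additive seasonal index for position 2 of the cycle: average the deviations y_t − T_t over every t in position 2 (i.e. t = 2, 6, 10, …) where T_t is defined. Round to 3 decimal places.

Season position 2 occurs at t = 6, 10, 14 (where T_t is defined).
t=6: T_6 = 503.75000; y_6 − T_6 = 336 − 503.75000 = -167.75000
t=10: T_10 = 496.37500; y_10 − T_10 = 329 − 496.37500 = -167.37500
t=14: T_14 = 489.00000; y_14 − T_14 = 322 − 489.00000 = -167.00000
Mean deviation: (-167.75000 + -167.37500 + -167.00000) / 3 = -167.375

-167.375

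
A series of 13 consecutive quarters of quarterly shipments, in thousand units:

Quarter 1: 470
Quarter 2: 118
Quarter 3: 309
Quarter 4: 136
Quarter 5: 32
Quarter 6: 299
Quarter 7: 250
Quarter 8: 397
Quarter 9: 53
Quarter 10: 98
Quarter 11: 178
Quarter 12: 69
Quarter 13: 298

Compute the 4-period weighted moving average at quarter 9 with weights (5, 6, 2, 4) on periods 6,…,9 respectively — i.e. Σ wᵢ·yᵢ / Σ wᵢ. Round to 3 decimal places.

235.353

Weighted sum: 5·299 + 6·250 + 2·397 + 4·53 = 1495 + 1500 + 794 + 212 = 4001
Weight total: 5 + 6 + 2 + 4 = 17
WMA = 4001 / 17 = 235.353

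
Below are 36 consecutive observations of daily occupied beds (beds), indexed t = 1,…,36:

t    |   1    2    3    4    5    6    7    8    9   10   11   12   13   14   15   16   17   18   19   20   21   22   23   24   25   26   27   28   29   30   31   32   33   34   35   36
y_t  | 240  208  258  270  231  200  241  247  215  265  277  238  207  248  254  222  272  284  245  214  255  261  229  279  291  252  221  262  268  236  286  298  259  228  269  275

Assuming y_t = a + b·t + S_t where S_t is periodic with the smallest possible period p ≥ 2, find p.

First differences y_{t+1} − y_t: -32, 50, 12, -39, -31, 41, 6, -32, 50, 12, -39, -31, 41, 6, -32, 50, …
The difference pattern repeats every 7 terms and not for any smaller step, so p = 7.

7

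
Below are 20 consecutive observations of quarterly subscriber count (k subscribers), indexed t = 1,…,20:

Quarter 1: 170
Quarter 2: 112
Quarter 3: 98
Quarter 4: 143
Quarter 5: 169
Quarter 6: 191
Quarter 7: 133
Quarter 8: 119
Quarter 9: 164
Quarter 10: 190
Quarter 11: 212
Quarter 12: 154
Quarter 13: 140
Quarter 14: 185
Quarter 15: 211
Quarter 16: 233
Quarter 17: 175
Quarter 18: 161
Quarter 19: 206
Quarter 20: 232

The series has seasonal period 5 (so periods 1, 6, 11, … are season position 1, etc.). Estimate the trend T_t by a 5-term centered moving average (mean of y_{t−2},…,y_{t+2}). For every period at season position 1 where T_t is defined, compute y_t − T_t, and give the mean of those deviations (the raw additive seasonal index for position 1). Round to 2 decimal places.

40.00

Season position 1 occurs at t = 6, 11, 16 (where T_t is defined).
t=6: T_6 = 151.0000; y_6 − T_6 = 191 − 151.0000 = 40.0000
t=11: T_11 = 172.0000; y_11 − T_11 = 212 − 172.0000 = 40.0000
t=16: T_16 = 193.0000; y_16 − T_16 = 233 − 193.0000 = 40.0000
Mean deviation: (40.0000 + 40.0000 + 40.0000) / 3 = 40.00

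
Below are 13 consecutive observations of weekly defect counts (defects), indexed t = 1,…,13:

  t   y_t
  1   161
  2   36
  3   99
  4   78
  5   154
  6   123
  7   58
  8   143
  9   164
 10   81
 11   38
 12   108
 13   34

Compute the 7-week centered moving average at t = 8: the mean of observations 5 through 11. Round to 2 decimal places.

108.71

Sum of periods 5–11: 154 + 123 + 58 + 143 + 164 + 81 + 38 = 761
Divide by 7: 761 / 7 = 108.71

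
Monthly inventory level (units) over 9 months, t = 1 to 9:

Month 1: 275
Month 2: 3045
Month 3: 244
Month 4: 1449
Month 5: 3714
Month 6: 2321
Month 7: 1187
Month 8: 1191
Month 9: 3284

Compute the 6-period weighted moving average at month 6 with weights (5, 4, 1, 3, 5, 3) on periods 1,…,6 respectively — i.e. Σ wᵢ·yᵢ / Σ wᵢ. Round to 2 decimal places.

2079.95

Weighted sum: 5·275 + 4·3045 + 1·244 + 3·1449 + 5·3714 + 3·2321 = 1375 + 12180 + 244 + 4347 + 18570 + 6963 = 43679
Weight total: 5 + 4 + 1 + 3 + 5 + 3 = 21
WMA = 43679 / 21 = 2079.95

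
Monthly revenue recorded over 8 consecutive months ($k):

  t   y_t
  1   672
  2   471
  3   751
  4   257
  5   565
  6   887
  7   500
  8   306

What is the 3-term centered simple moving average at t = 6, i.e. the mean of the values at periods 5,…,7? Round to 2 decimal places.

650.67

Sum of periods 5–7: 565 + 887 + 500 = 1952
Divide by 3: 1952 / 3 = 650.67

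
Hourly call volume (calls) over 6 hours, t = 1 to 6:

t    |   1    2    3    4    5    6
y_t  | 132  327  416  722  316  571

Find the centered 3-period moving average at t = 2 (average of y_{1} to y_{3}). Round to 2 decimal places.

Sum of periods 1–3: 132 + 327 + 416 = 875
Divide by 3: 875 / 3 = 291.67

291.67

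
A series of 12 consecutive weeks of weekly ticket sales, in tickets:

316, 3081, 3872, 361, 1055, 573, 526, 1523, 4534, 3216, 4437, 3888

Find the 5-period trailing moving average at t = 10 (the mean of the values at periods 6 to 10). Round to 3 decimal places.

Sum of periods 6–10: 573 + 526 + 1523 + 4534 + 3216 = 10372
Divide by 5: 10372 / 5 = 2074.400

2074.400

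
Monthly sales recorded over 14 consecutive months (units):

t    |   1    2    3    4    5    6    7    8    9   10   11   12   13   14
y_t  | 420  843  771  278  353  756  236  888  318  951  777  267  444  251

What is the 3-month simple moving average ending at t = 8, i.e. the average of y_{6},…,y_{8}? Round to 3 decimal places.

Sum of periods 6–8: 756 + 236 + 888 = 1880
Divide by 3: 1880 / 3 = 626.667

626.667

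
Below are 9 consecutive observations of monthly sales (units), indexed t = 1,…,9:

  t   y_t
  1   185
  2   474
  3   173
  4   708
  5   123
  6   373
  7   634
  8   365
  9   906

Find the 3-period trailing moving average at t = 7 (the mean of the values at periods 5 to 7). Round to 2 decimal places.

376.67

Sum of periods 5–7: 123 + 373 + 634 = 1130
Divide by 3: 1130 / 3 = 376.67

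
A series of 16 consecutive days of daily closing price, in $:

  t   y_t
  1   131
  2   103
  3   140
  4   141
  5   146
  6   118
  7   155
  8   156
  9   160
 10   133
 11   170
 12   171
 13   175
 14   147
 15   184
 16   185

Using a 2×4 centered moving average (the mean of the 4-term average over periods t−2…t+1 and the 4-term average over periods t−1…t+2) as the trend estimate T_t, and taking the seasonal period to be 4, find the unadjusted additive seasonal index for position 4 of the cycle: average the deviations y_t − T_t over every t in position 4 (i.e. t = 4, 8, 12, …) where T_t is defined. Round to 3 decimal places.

6.833

Season position 4 occurs at t = 4, 8, 12 (where T_t is defined).
t=4: T_4 = 134.37500; y_4 − T_4 = 141 − 134.37500 = 6.62500
t=8: T_8 = 149.12500; y_8 − T_8 = 156 − 149.12500 = 6.87500
t=12: T_12 = 164.00000; y_12 − T_12 = 171 − 164.00000 = 7.00000
Mean deviation: (6.62500 + 6.87500 + 7.00000) / 3 = 6.833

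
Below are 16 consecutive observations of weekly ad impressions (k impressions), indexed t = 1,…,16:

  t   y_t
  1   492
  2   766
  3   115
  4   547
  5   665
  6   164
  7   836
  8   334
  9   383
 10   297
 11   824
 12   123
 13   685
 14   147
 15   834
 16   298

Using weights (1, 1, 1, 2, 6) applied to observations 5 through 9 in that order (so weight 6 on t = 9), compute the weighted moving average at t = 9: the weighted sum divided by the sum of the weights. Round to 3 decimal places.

Weighted sum: 1·665 + 1·164 + 1·836 + 2·334 + 6·383 = 665 + 164 + 836 + 668 + 2298 = 4631
Weight total: 1 + 1 + 1 + 2 + 6 = 11
WMA = 4631 / 11 = 421.000

421.000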